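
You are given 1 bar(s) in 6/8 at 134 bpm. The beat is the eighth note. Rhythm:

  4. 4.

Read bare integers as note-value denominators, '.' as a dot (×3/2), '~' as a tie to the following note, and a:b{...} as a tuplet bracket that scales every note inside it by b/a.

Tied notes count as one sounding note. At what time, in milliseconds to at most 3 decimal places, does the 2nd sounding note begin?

1. 0.0ms @ 0 + 1343.284ms (3)
2. 1343.284ms @ 3 + 1343.284ms (3)

note 2 onset = 3b = 1343.284ms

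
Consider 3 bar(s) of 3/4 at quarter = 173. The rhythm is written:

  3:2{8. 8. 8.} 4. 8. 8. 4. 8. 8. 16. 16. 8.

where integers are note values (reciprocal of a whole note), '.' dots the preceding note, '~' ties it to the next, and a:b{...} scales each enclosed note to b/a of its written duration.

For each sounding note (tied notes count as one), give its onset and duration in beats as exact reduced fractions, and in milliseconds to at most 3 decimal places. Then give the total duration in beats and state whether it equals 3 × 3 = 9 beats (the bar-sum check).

1) 0.0ms=0b +173.41ms=1/2b
2) 173.41ms=1/2b +173.41ms=1/2b
3) 346.821ms=1b +173.41ms=1/2b
4) 520.231ms=3/2b +520.231ms=3/2b
5) 1040.462ms=3b +260.116ms=3/4b
6) 1300.578ms=15/4b +260.116ms=3/4b
7) 1560.694ms=9/2b +520.231ms=3/2b
8) 2080.925ms=6b +260.116ms=3/4b
9) 2341.04ms=27/4b +260.116ms=3/4b
10) 2601.156ms=15/2b +130.058ms=3/8b
11) 2731.214ms=63/8b +130.058ms=3/8b
12) 2861.272ms=33/4b +260.116ms=3/4b
Σ=9b of 9 (173bpm 3/4) — PASS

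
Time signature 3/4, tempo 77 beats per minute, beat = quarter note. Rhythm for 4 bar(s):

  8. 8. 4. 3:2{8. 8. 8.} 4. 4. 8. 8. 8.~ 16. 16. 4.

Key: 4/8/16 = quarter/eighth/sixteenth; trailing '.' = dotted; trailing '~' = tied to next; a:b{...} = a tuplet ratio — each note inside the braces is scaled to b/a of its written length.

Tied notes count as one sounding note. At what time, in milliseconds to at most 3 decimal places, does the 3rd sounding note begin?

1. 0.0ms @ 0 + 584.416ms (3/4)
2. 584.416ms @ 3/4 + 584.416ms (3/4)
3. 1168.831ms @ 3/2 + 1168.831ms (3/2)
4. 2337.662ms @ 3 + 389.61ms (1/2)
5. 2727.273ms @ 7/2 + 389.61ms (1/2)
6. 3116.883ms @ 4 + 389.61ms (1/2)
7. 3506.494ms @ 9/2 + 1168.831ms (3/2)
8. 4675.325ms @ 6 + 1168.831ms (3/2)
9. 5844.156ms @ 15/2 + 584.416ms (3/4)
10. 6428.571ms @ 33/4 + 584.416ms (3/4)
11. 7012.987ms @ 9 + 876.623ms (9/8)
12. 7889.61ms @ 81/8 + 292.208ms (3/8)
13. 8181.818ms @ 21/2 + 1168.831ms (3/2)

note 3 onset = 3/2b = 1168.831ms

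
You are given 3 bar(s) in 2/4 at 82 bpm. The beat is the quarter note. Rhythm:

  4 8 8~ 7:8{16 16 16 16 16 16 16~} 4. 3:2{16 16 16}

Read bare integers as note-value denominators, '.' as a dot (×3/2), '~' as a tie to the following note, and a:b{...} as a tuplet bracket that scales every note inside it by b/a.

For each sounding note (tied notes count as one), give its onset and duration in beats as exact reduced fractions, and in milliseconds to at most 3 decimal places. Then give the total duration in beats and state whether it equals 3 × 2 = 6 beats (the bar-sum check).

1) 0.0ms=0b +731.707ms=1b
2) 731.707ms=1b +365.854ms=1/2b
3) 1097.561ms=3/2b +574.913ms=11/14b
4) 1672.474ms=16/7b +209.059ms=2/7b
5) 1881.533ms=18/7b +209.059ms=2/7b
6) 2090.592ms=20/7b +209.059ms=2/7b
7) 2299.652ms=22/7b +209.059ms=2/7b
8) 2508.711ms=24/7b +209.059ms=2/7b
9) 2717.77ms=26/7b +1306.62ms=25/14b
10) 4024.39ms=11/2b +121.951ms=1/6b
11) 4146.341ms=17/3b +121.951ms=1/6b
12) 4268.293ms=35/6b +121.951ms=1/6b
Σ=6b of 6 (82bpm 2/4) — PASS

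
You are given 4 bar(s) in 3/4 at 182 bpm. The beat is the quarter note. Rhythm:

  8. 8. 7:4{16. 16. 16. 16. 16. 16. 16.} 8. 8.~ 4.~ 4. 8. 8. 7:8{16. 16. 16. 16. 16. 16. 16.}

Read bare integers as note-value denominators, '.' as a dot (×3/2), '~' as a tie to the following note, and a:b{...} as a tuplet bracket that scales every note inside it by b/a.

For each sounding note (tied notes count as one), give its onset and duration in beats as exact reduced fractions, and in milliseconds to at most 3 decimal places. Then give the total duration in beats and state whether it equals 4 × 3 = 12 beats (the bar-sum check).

1) 0.0ms=0b +247.253ms=3/4b
2) 247.253ms=3/4b +247.253ms=3/4b
3) 494.505ms=3/2b +70.644ms=3/14b
4) 565.149ms=12/7b +70.644ms=3/14b
5) 635.793ms=27/14b +70.644ms=3/14b
6) 706.436ms=15/7b +70.644ms=3/14b
7) 777.08ms=33/14b +70.644ms=3/14b
8) 847.724ms=18/7b +70.644ms=3/14b
9) 918.367ms=39/14b +70.644ms=3/14b
10) 989.011ms=3b +247.253ms=3/4b
11) 1236.264ms=15/4b +1236.264ms=15/4b
12) 2472.527ms=15/2b +247.253ms=3/4b
13) 2719.78ms=33/4b +247.253ms=3/4b
14) 2967.033ms=9b +141.287ms=3/7b
15) 3108.32ms=66/7b +141.287ms=3/7b
16) 3249.608ms=69/7b +141.287ms=3/7b
17) 3390.895ms=72/7b +141.287ms=3/7b
18) 3532.182ms=75/7b +141.287ms=3/7b
19) 3673.469ms=78/7b +141.287ms=3/7b
20) 3814.757ms=81/7b +141.287ms=3/7b
Σ=12b of 12 (182bpm 3/4) — PASS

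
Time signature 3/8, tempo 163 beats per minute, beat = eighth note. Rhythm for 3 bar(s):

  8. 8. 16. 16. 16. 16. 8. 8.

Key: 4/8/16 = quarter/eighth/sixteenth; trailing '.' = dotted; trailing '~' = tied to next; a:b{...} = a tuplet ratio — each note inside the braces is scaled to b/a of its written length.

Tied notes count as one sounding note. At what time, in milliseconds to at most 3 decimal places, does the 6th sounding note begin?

note 6 onset = 21/4b = 1932.515ms

1. 0.0ms @ 0 + 552.147ms (3/2)
2. 552.147ms @ 3/2 + 552.147ms (3/2)
3. 1104.294ms @ 3 + 276.074ms (3/4)
4. 1380.368ms @ 15/4 + 276.074ms (3/4)
5. 1656.442ms @ 9/2 + 276.074ms (3/4)
6. 1932.515ms @ 21/4 + 276.074ms (3/4)
7. 2208.589ms @ 6 + 552.147ms (3/2)
8. 2760.736ms @ 15/2 + 552.147ms (3/2)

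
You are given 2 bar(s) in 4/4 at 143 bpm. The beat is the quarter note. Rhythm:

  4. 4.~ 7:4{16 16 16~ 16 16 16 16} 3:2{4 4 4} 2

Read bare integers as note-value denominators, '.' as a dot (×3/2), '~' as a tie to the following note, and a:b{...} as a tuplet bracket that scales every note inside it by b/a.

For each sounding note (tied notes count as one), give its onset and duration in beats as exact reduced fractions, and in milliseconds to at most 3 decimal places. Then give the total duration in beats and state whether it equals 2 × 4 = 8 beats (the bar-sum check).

1) 0.0ms=0b +629.371ms=3/2b
2) 629.371ms=3/2b +689.311ms=23/14b
3) 1318.681ms=22/7b +59.94ms=1/7b
4) 1378.621ms=23/7b +119.88ms=2/7b
5) 1498.501ms=25/7b +59.94ms=1/7b
6) 1558.442ms=26/7b +59.94ms=1/7b
7) 1618.382ms=27/7b +59.94ms=1/7b
8) 1678.322ms=4b +279.72ms=2/3b
9) 1958.042ms=14/3b +279.72ms=2/3b
10) 2237.762ms=16/3b +279.72ms=2/3b
11) 2517.483ms=6b +839.161ms=2b
Σ=8b of 8 (143bpm 4/4) — PASS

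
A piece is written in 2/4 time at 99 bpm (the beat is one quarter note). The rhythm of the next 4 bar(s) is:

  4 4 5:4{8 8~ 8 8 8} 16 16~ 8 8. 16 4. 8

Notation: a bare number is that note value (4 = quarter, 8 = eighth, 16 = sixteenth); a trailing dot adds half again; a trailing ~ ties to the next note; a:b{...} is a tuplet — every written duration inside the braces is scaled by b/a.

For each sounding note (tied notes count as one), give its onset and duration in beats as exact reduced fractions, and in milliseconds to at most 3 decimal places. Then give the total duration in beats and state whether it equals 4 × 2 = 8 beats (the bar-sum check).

1) 0.0ms=0b +606.061ms=1b
2) 606.061ms=1b +606.061ms=1b
3) 1212.121ms=2b +242.424ms=2/5b
4) 1454.545ms=12/5b +484.848ms=4/5b
5) 1939.394ms=16/5b +242.424ms=2/5b
6) 2181.818ms=18/5b +242.424ms=2/5b
7) 2424.242ms=4b +151.515ms=1/4b
8) 2575.758ms=17/4b +454.545ms=3/4b
9) 3030.303ms=5b +454.545ms=3/4b
10) 3484.848ms=23/4b +151.515ms=1/4b
11) 3636.364ms=6b +909.091ms=3/2b
12) 4545.455ms=15/2b +303.03ms=1/2b
Σ=8b of 8 (99bpm 2/4) — PASS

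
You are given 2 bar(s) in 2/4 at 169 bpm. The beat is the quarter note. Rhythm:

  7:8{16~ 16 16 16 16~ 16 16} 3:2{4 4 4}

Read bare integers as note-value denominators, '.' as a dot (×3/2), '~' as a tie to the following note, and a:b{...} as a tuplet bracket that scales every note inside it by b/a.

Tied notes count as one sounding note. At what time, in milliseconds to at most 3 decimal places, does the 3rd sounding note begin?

note 3 onset = 6/7b = 304.311ms

1. 0.0ms @ 0 + 202.874ms (4/7)
2. 202.874ms @ 4/7 + 101.437ms (2/7)
3. 304.311ms @ 6/7 + 101.437ms (2/7)
4. 405.748ms @ 8/7 + 202.874ms (4/7)
5. 608.622ms @ 12/7 + 101.437ms (2/7)
6. 710.059ms @ 2 + 236.686ms (2/3)
7. 946.746ms @ 8/3 + 236.686ms (2/3)
8. 1183.432ms @ 10/3 + 236.686ms (2/3)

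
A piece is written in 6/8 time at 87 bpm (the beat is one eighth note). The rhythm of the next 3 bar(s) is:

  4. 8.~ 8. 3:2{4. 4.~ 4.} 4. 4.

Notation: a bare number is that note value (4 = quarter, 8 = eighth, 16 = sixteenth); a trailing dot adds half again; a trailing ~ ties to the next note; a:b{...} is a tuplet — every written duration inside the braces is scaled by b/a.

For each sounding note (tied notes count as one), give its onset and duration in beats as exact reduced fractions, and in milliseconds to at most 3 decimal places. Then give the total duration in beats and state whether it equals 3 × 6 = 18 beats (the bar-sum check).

1) 0.0ms=0b +2068.966ms=3b
2) 2068.966ms=3b +2068.966ms=3b
3) 4137.931ms=6b +1379.31ms=2b
4) 5517.241ms=8b +2758.621ms=4b
5) 8275.862ms=12b +2068.966ms=3b
6) 10344.828ms=15b +2068.966ms=3b
Σ=18b of 18 (87bpm 6/8) — PASS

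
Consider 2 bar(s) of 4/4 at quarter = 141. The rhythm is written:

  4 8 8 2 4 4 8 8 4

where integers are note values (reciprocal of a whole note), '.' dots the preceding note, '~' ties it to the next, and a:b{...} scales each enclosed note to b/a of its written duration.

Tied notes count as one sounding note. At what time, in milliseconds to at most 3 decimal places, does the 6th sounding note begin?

note 6 onset = 5b = 2127.66ms

1. 0.0ms @ 0 + 425.532ms (1)
2. 425.532ms @ 1 + 212.766ms (1/2)
3. 638.298ms @ 3/2 + 212.766ms (1/2)
4. 851.064ms @ 2 + 851.064ms (2)
5. 1702.128ms @ 4 + 425.532ms (1)
6. 2127.66ms @ 5 + 425.532ms (1)
7. 2553.191ms @ 6 + 212.766ms (1/2)
8. 2765.957ms @ 13/2 + 212.766ms (1/2)
9. 2978.723ms @ 7 + 425.532ms (1)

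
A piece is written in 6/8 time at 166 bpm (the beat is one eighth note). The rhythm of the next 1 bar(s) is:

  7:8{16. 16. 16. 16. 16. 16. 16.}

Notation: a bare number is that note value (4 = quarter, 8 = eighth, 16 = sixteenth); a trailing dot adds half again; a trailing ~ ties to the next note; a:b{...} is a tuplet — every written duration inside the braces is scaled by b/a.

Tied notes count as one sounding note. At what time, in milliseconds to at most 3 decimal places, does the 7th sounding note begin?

1. 0.0ms @ 0 + 309.811ms (6/7)
2. 309.811ms @ 6/7 + 309.811ms (6/7)
3. 619.621ms @ 12/7 + 309.811ms (6/7)
4. 929.432ms @ 18/7 + 309.811ms (6/7)
5. 1239.243ms @ 24/7 + 309.811ms (6/7)
6. 1549.053ms @ 30/7 + 309.811ms (6/7)
7. 1858.864ms @ 36/7 + 309.811ms (6/7)

note 7 onset = 36/7b = 1858.864ms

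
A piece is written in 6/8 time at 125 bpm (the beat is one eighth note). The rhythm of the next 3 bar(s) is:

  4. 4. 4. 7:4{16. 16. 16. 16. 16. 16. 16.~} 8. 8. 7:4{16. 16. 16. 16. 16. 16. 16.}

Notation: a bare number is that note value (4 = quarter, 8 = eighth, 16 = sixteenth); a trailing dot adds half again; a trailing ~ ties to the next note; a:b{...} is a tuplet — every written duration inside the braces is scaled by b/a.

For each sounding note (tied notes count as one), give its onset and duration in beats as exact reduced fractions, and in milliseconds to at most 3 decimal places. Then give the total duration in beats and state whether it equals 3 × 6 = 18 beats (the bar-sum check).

1) 0.0ms=0b +1440.0ms=3b
2) 1440.0ms=3b +1440.0ms=3b
3) 2880.0ms=6b +1440.0ms=3b
4) 4320.0ms=9b +205.714ms=3/7b
5) 4525.714ms=66/7b +205.714ms=3/7b
6) 4731.429ms=69/7b +205.714ms=3/7b
7) 4937.143ms=72/7b +205.714ms=3/7b
8) 5142.857ms=75/7b +205.714ms=3/7b
9) 5348.571ms=78/7b +205.714ms=3/7b
10) 5554.286ms=81/7b +925.714ms=27/14b
11) 6480.0ms=27/2b +720.0ms=3/2b
12) 7200.0ms=15b +205.714ms=3/7b
13) 7405.714ms=108/7b +205.714ms=3/7b
14) 7611.429ms=111/7b +205.714ms=3/7b
15) 7817.143ms=114/7b +205.714ms=3/7b
16) 8022.857ms=117/7b +205.714ms=3/7b
17) 8228.571ms=120/7b +205.714ms=3/7b
18) 8434.286ms=123/7b +205.714ms=3/7b
Σ=18b of 18 (125bpm 6/8) — PASS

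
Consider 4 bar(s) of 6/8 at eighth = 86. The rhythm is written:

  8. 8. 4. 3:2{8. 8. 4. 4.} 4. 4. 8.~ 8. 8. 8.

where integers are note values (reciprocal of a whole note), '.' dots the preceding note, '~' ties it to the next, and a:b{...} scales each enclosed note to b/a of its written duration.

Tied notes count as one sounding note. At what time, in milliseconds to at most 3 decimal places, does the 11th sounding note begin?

note 11 onset = 21b = 14651.163ms

1. 0.0ms @ 0 + 1046.512ms (3/2)
2. 1046.512ms @ 3/2 + 1046.512ms (3/2)
3. 2093.023ms @ 3 + 2093.023ms (3)
4. 4186.047ms @ 6 + 697.674ms (1)
5. 4883.721ms @ 7 + 697.674ms (1)
6. 5581.395ms @ 8 + 1395.349ms (2)
7. 6976.744ms @ 10 + 1395.349ms (2)
8. 8372.093ms @ 12 + 2093.023ms (3)
9. 10465.116ms @ 15 + 2093.023ms (3)
10. 12558.14ms @ 18 + 2093.023ms (3)
11. 14651.163ms @ 21 + 1046.512ms (3/2)
12. 15697.674ms @ 45/2 + 1046.512ms (3/2)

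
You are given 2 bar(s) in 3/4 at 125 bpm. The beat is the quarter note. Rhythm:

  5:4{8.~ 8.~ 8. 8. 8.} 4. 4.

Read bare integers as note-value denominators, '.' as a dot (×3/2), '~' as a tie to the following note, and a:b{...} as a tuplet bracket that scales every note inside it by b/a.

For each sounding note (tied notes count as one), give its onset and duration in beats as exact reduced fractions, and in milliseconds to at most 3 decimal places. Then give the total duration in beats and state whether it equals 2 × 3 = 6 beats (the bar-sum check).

1) 0.0ms=0b +864.0ms=9/5b
2) 864.0ms=9/5b +288.0ms=3/5b
3) 1152.0ms=12/5b +288.0ms=3/5b
4) 1440.0ms=3b +720.0ms=3/2b
5) 2160.0ms=9/2b +720.0ms=3/2b
Σ=6b of 6 (125bpm 3/4) — PASS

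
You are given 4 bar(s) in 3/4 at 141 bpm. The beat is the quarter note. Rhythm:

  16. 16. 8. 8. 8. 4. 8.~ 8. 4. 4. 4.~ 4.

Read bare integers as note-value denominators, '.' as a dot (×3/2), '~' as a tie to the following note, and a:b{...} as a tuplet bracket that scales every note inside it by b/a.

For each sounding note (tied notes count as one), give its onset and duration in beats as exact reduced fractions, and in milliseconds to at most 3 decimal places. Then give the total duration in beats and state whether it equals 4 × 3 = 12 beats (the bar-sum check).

1) 0.0ms=0b +159.574ms=3/8b
2) 159.574ms=3/8b +159.574ms=3/8b
3) 319.149ms=3/4b +319.149ms=3/4b
4) 638.298ms=3/2b +319.149ms=3/4b
5) 957.447ms=9/4b +319.149ms=3/4b
6) 1276.596ms=3b +638.298ms=3/2b
7) 1914.894ms=9/2b +638.298ms=3/2b
8) 2553.191ms=6b +638.298ms=3/2b
9) 3191.489ms=15/2b +638.298ms=3/2b
10) 3829.787ms=9b +1276.596ms=3b
Σ=12b of 12 (141bpm 3/4) — PASS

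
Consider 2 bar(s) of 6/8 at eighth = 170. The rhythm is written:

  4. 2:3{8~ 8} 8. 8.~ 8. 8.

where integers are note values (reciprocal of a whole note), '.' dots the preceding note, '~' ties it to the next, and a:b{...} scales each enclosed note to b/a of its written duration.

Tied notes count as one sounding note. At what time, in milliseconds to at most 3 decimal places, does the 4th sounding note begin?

1. 0.0ms @ 0 + 1058.824ms (3)
2. 1058.824ms @ 3 + 1058.824ms (3)
3. 2117.647ms @ 6 + 529.412ms (3/2)
4. 2647.059ms @ 15/2 + 1058.824ms (3)
5. 3705.882ms @ 21/2 + 529.412ms (3/2)

note 4 onset = 15/2b = 2647.059ms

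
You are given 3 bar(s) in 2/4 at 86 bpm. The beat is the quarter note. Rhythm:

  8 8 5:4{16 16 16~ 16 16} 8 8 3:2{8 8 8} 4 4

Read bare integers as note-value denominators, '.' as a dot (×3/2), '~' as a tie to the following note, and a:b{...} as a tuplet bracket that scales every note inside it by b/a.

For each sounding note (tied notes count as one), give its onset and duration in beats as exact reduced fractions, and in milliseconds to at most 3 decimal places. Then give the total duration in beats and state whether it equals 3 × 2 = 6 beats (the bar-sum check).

1) 0.0ms=0b +348.837ms=1/2b
2) 348.837ms=1/2b +348.837ms=1/2b
3) 697.674ms=1b +139.535ms=1/5b
4) 837.209ms=6/5b +139.535ms=1/5b
5) 976.744ms=7/5b +279.07ms=2/5b
6) 1255.814ms=9/5b +139.535ms=1/5b
7) 1395.349ms=2b +348.837ms=1/2b
8) 1744.186ms=5/2b +348.837ms=1/2b
9) 2093.023ms=3b +232.558ms=1/3b
10) 2325.581ms=10/3b +232.558ms=1/3b
11) 2558.14ms=11/3b +232.558ms=1/3b
12) 2790.698ms=4b +697.674ms=1b
13) 3488.372ms=5b +697.674ms=1b
Σ=6b of 6 (86bpm 2/4) — PASS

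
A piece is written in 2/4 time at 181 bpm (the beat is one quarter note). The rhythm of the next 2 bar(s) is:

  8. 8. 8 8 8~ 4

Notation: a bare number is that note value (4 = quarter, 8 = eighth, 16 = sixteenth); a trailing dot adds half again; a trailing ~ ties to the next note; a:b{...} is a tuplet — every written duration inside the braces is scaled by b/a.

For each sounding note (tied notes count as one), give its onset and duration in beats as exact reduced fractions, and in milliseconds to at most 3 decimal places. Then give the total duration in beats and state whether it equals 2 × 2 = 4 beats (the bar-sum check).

1) 0.0ms=0b +248.619ms=3/4b
2) 248.619ms=3/4b +248.619ms=3/4b
3) 497.238ms=3/2b +165.746ms=1/2b
4) 662.983ms=2b +165.746ms=1/2b
5) 828.729ms=5/2b +497.238ms=3/2b
Σ=4b of 4 (181bpm 2/4) — PASS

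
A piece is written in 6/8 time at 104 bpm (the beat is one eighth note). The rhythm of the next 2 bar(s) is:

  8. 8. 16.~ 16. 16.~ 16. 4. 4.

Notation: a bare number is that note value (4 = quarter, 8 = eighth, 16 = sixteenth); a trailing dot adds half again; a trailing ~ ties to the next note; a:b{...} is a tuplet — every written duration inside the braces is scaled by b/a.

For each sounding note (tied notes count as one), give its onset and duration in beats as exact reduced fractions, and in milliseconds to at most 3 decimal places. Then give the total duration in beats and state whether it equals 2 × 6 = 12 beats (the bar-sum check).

1) 0.0ms=0b +865.385ms=3/2b
2) 865.385ms=3/2b +865.385ms=3/2b
3) 1730.769ms=3b +865.385ms=3/2b
4) 2596.154ms=9/2b +865.385ms=3/2b
5) 3461.538ms=6b +1730.769ms=3b
6) 5192.308ms=9b +1730.769ms=3b
Σ=12b of 12 (104bpm 6/8) — PASS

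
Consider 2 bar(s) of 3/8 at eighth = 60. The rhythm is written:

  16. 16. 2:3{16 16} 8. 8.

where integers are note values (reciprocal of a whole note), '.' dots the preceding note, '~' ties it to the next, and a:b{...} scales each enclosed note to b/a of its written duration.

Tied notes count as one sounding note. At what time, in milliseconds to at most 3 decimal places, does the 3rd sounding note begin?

note 3 onset = 3/2b = 1500.0ms

1. 0.0ms @ 0 + 750.0ms (3/4)
2. 750.0ms @ 3/4 + 750.0ms (3/4)
3. 1500.0ms @ 3/2 + 750.0ms (3/4)
4. 2250.0ms @ 9/4 + 750.0ms (3/4)
5. 3000.0ms @ 3 + 1500.0ms (3/2)
6. 4500.0ms @ 9/2 + 1500.0ms (3/2)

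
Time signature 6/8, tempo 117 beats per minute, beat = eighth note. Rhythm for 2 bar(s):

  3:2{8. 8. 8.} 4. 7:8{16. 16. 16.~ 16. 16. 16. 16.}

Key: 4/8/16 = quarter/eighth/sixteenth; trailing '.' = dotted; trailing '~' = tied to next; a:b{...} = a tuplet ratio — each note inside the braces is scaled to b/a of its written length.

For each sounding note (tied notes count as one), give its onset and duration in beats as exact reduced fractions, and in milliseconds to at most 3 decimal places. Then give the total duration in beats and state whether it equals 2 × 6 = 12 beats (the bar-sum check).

1) 0.0ms=0b +512.821ms=1b
2) 512.821ms=1b +512.821ms=1b
3) 1025.641ms=2b +512.821ms=1b
4) 1538.462ms=3b +1538.462ms=3b
5) 3076.923ms=6b +439.56ms=6/7b
6) 3516.484ms=48/7b +439.56ms=6/7b
7) 3956.044ms=54/7b +879.121ms=12/7b
8) 4835.165ms=66/7b +439.56ms=6/7b
9) 5274.725ms=72/7b +439.56ms=6/7b
10) 5714.286ms=78/7b +439.56ms=6/7b
Σ=12b of 12 (117bpm 6/8) — PASS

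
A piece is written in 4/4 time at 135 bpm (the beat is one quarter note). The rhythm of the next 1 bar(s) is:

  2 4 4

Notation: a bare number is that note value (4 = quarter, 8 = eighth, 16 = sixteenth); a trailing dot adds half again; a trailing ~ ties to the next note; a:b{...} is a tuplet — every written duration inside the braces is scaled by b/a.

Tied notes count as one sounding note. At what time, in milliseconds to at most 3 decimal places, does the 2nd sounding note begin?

1. 0.0ms @ 0 + 888.889ms (2)
2. 888.889ms @ 2 + 444.444ms (1)
3. 1333.333ms @ 3 + 444.444ms (1)

note 2 onset = 2b = 888.889ms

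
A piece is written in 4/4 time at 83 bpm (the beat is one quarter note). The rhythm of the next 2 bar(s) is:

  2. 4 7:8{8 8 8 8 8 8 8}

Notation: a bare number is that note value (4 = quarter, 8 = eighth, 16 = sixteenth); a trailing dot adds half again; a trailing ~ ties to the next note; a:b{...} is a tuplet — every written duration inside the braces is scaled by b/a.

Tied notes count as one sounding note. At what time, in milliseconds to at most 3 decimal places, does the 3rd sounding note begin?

1. 0.0ms @ 0 + 2168.675ms (3)
2. 2168.675ms @ 3 + 722.892ms (1)
3. 2891.566ms @ 4 + 413.081ms (4/7)
4. 3304.647ms @ 32/7 + 413.081ms (4/7)
5. 3717.728ms @ 36/7 + 413.081ms (4/7)
6. 4130.809ms @ 40/7 + 413.081ms (4/7)
7. 4543.89ms @ 44/7 + 413.081ms (4/7)
8. 4956.971ms @ 48/7 + 413.081ms (4/7)
9. 5370.052ms @ 52/7 + 413.081ms (4/7)

note 3 onset = 4b = 2891.566ms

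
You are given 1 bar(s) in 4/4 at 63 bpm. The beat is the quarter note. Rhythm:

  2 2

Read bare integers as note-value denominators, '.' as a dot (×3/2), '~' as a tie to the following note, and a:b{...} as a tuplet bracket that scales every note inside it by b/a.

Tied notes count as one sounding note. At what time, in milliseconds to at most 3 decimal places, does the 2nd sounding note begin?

note 2 onset = 2b = 1904.762ms

1. 0.0ms @ 0 + 1904.762ms (2)
2. 1904.762ms @ 2 + 1904.762ms (2)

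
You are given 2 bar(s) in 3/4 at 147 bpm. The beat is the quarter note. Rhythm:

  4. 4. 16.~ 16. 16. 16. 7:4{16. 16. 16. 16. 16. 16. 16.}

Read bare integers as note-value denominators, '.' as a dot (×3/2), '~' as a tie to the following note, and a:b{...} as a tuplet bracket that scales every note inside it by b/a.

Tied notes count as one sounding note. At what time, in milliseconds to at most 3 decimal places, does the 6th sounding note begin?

1. 0.0ms @ 0 + 612.245ms (3/2)
2. 612.245ms @ 3/2 + 612.245ms (3/2)
3. 1224.49ms @ 3 + 306.122ms (3/4)
4. 1530.612ms @ 15/4 + 153.061ms (3/8)
5. 1683.673ms @ 33/8 + 153.061ms (3/8)
6. 1836.735ms @ 9/2 + 87.464ms (3/14)
7. 1924.198ms @ 33/7 + 87.464ms (3/14)
8. 2011.662ms @ 69/14 + 87.464ms (3/14)
9. 2099.125ms @ 36/7 + 87.464ms (3/14)
10. 2186.589ms @ 75/14 + 87.464ms (3/14)
11. 2274.052ms @ 39/7 + 87.464ms (3/14)
12. 2361.516ms @ 81/14 + 87.464ms (3/14)

note 6 onset = 9/2b = 1836.735ms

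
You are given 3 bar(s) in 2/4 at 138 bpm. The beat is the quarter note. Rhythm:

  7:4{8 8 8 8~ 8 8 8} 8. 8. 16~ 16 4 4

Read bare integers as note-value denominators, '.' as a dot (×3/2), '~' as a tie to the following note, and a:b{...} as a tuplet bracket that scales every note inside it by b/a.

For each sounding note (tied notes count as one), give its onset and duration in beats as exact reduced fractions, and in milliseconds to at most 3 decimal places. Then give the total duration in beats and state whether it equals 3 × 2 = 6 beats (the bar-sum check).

1) 0.0ms=0b +124.224ms=2/7b
2) 124.224ms=2/7b +124.224ms=2/7b
3) 248.447ms=4/7b +124.224ms=2/7b
4) 372.671ms=6/7b +248.447ms=4/7b
5) 621.118ms=10/7b +124.224ms=2/7b
6) 745.342ms=12/7b +124.224ms=2/7b
7) 869.565ms=2b +326.087ms=3/4b
8) 1195.652ms=11/4b +326.087ms=3/4b
9) 1521.739ms=7/2b +217.391ms=1/2b
10) 1739.13ms=4b +434.783ms=1b
11) 2173.913ms=5b +434.783ms=1b
Σ=6b of 6 (138bpm 2/4) — PASS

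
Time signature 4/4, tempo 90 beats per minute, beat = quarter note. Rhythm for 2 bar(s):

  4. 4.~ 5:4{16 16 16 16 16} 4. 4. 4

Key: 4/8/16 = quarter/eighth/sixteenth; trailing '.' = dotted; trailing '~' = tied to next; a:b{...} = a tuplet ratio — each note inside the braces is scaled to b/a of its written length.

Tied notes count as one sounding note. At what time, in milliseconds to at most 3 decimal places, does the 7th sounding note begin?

1. 0.0ms @ 0 + 1000.0ms (3/2)
2. 1000.0ms @ 3/2 + 1133.333ms (17/10)
3. 2133.333ms @ 16/5 + 133.333ms (1/5)
4. 2266.667ms @ 17/5 + 133.333ms (1/5)
5. 2400.0ms @ 18/5 + 133.333ms (1/5)
6. 2533.333ms @ 19/5 + 133.333ms (1/5)
7. 2666.667ms @ 4 + 1000.0ms (3/2)
8. 3666.667ms @ 11/2 + 1000.0ms (3/2)
9. 4666.667ms @ 7 + 666.667ms (1)

note 7 onset = 4b = 2666.667ms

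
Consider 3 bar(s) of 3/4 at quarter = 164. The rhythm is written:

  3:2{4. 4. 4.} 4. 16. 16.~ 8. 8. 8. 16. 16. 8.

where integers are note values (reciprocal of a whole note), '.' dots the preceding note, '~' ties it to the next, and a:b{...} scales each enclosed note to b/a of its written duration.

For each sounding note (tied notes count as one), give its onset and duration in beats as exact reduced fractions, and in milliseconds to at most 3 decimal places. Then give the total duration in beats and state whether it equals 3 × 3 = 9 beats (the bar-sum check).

1) 0.0ms=0b +365.854ms=1b
2) 365.854ms=1b +365.854ms=1b
3) 731.707ms=2b +365.854ms=1b
4) 1097.561ms=3b +548.78ms=3/2b
5) 1646.341ms=9/2b +137.195ms=3/8b
6) 1783.537ms=39/8b +411.585ms=9/8b
7) 2195.122ms=6b +274.39ms=3/4b
8) 2469.512ms=27/4b +274.39ms=3/4b
9) 2743.902ms=15/2b +137.195ms=3/8b
10) 2881.098ms=63/8b +137.195ms=3/8b
11) 3018.293ms=33/4b +274.39ms=3/4b
Σ=9b of 9 (164bpm 3/4) — PASS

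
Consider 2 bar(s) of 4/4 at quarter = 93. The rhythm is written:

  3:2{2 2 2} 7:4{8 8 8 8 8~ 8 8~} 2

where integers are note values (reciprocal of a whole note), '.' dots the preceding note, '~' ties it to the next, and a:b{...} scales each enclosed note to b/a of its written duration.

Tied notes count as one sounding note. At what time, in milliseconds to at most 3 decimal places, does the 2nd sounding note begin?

1. 0.0ms @ 0 + 860.215ms (4/3)
2. 860.215ms @ 4/3 + 860.215ms (4/3)
3. 1720.43ms @ 8/3 + 860.215ms (4/3)
4. 2580.645ms @ 4 + 184.332ms (2/7)
5. 2764.977ms @ 30/7 + 184.332ms (2/7)
6. 2949.309ms @ 32/7 + 184.332ms (2/7)
7. 3133.641ms @ 34/7 + 184.332ms (2/7)
8. 3317.972ms @ 36/7 + 368.664ms (4/7)
9. 3686.636ms @ 40/7 + 1474.654ms (16/7)

note 2 onset = 4/3b = 860.215ms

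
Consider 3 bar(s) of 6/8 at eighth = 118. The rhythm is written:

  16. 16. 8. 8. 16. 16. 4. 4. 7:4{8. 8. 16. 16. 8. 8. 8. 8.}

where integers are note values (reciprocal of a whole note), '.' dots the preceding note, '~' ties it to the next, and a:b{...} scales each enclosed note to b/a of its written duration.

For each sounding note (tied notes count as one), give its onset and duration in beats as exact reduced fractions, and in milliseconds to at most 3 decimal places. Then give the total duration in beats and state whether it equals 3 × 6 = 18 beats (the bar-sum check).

1) 0.0ms=0b +381.356ms=3/4b
2) 381.356ms=3/4b +381.356ms=3/4b
3) 762.712ms=3/2b +762.712ms=3/2b
4) 1525.424ms=3b +762.712ms=3/2b
5) 2288.136ms=9/2b +381.356ms=3/4b
6) 2669.492ms=21/4b +381.356ms=3/4b
7) 3050.847ms=6b +1525.424ms=3b
8) 4576.271ms=9b +1525.424ms=3b
9) 6101.695ms=12b +435.835ms=6/7b
10) 6537.53ms=90/7b +435.835ms=6/7b
11) 6973.366ms=96/7b +217.918ms=3/7b
12) 7191.283ms=99/7b +217.918ms=3/7b
13) 7409.201ms=102/7b +435.835ms=6/7b
14) 7845.036ms=108/7b +435.835ms=6/7b
15) 8280.872ms=114/7b +435.835ms=6/7b
16) 8716.707ms=120/7b +435.835ms=6/7b
Σ=18b of 18 (118bpm 6/8) — PASS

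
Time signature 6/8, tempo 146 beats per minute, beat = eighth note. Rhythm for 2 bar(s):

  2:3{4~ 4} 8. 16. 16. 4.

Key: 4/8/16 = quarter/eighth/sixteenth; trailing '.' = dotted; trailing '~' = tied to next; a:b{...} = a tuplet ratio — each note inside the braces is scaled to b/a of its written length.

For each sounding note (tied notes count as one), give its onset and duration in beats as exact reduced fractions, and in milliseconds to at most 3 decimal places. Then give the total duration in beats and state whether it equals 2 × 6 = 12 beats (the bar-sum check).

1) 0.0ms=0b +2465.753ms=6b
2) 2465.753ms=6b +616.438ms=3/2b
3) 3082.192ms=15/2b +308.219ms=3/4b
4) 3390.411ms=33/4b +308.219ms=3/4b
5) 3698.63ms=9b +1232.877ms=3b
Σ=12b of 12 (146bpm 6/8) — PASS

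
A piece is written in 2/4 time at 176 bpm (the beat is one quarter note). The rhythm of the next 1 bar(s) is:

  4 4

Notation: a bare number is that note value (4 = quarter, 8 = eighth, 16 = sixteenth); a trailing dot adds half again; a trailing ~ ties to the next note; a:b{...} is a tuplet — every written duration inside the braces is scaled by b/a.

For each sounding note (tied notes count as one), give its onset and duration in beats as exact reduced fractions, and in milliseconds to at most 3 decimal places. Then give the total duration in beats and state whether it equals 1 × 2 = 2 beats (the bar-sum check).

1) 0.0ms=0b +340.909ms=1b
2) 340.909ms=1b +340.909ms=1b
Σ=2b of 2 (176bpm 2/4) — PASS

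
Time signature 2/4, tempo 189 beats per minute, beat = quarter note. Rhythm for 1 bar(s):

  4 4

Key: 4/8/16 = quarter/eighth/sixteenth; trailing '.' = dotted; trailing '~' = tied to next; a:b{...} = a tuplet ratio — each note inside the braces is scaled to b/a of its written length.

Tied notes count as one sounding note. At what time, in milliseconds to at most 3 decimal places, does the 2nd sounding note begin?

note 2 onset = 1b = 317.46ms

1. 0.0ms @ 0 + 317.46ms (1)
2. 317.46ms @ 1 + 317.46ms (1)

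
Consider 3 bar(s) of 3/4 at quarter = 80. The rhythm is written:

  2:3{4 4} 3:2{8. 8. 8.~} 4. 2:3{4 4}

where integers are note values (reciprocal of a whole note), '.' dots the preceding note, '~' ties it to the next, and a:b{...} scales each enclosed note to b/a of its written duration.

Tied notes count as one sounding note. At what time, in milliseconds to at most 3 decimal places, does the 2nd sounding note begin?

1. 0.0ms @ 0 + 1125.0ms (3/2)
2. 1125.0ms @ 3/2 + 1125.0ms (3/2)
3. 2250.0ms @ 3 + 375.0ms (1/2)
4. 2625.0ms @ 7/2 + 375.0ms (1/2)
5. 3000.0ms @ 4 + 1500.0ms (2)
6. 4500.0ms @ 6 + 1125.0ms (3/2)
7. 5625.0ms @ 15/2 + 1125.0ms (3/2)

note 2 onset = 3/2b = 1125.0ms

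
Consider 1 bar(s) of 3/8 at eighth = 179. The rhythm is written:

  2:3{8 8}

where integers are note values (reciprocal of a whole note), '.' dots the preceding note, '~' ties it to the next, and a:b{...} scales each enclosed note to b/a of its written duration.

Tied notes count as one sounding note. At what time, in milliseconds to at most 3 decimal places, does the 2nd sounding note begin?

note 2 onset = 3/2b = 502.793ms

1. 0.0ms @ 0 + 502.793ms (3/2)
2. 502.793ms @ 3/2 + 502.793ms (3/2)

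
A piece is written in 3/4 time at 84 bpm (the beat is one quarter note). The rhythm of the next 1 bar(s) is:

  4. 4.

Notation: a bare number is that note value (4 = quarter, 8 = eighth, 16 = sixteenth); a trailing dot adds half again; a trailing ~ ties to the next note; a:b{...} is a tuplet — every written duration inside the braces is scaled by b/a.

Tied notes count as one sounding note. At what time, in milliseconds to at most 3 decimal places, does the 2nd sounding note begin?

note 2 onset = 3/2b = 1071.429ms

1. 0.0ms @ 0 + 1071.429ms (3/2)
2. 1071.429ms @ 3/2 + 1071.429ms (3/2)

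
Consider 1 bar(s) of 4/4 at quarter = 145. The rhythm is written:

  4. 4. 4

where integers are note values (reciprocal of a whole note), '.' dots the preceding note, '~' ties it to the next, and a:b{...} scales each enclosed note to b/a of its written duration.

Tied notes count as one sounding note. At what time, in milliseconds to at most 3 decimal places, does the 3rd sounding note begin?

1. 0.0ms @ 0 + 620.69ms (3/2)
2. 620.69ms @ 3/2 + 620.69ms (3/2)
3. 1241.379ms @ 3 + 413.793ms (1)

note 3 onset = 3b = 1241.379ms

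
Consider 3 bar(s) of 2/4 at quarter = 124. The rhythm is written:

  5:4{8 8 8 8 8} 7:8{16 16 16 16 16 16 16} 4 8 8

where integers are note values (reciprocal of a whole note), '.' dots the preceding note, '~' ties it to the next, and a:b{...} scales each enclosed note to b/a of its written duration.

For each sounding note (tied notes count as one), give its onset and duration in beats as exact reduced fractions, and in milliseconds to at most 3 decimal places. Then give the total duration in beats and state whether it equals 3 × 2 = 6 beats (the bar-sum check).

1) 0.0ms=0b +193.548ms=2/5b
2) 193.548ms=2/5b +193.548ms=2/5b
3) 387.097ms=4/5b +193.548ms=2/5b
4) 580.645ms=6/5b +193.548ms=2/5b
5) 774.194ms=8/5b +193.548ms=2/5b
6) 967.742ms=2b +138.249ms=2/7b
7) 1105.991ms=16/7b +138.249ms=2/7b
8) 1244.24ms=18/7b +138.249ms=2/7b
9) 1382.488ms=20/7b +138.249ms=2/7b
10) 1520.737ms=22/7b +138.249ms=2/7b
11) 1658.986ms=24/7b +138.249ms=2/7b
12) 1797.235ms=26/7b +138.249ms=2/7b
13) 1935.484ms=4b +483.871ms=1b
14) 2419.355ms=5b +241.935ms=1/2b
15) 2661.29ms=11/2b +241.935ms=1/2b
Σ=6b of 6 (124bpm 2/4) — PASS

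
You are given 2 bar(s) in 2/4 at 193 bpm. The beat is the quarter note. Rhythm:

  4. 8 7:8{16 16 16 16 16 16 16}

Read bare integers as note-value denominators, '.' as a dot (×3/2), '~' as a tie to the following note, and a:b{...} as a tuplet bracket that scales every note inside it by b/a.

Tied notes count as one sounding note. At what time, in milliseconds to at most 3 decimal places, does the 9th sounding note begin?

1. 0.0ms @ 0 + 466.321ms (3/2)
2. 466.321ms @ 3/2 + 155.44ms (1/2)
3. 621.762ms @ 2 + 88.823ms (2/7)
4. 710.585ms @ 16/7 + 88.823ms (2/7)
5. 799.408ms @ 18/7 + 88.823ms (2/7)
6. 888.231ms @ 20/7 + 88.823ms (2/7)
7. 977.054ms @ 22/7 + 88.823ms (2/7)
8. 1065.877ms @ 24/7 + 88.823ms (2/7)
9. 1154.7ms @ 26/7 + 88.823ms (2/7)

note 9 onset = 26/7b = 1154.7ms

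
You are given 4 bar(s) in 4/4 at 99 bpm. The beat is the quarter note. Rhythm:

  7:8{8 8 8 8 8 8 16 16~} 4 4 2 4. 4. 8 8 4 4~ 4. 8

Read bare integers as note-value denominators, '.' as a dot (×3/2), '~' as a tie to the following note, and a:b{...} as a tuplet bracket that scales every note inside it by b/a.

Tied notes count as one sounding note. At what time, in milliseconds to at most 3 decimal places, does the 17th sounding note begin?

note 17 onset = 31/2b = 9393.939ms

1. 0.0ms @ 0 + 346.32ms (4/7)
2. 346.32ms @ 4/7 + 346.32ms (4/7)
3. 692.641ms @ 8/7 + 346.32ms (4/7)
4. 1038.961ms @ 12/7 + 346.32ms (4/7)
5. 1385.281ms @ 16/7 + 346.32ms (4/7)
6. 1731.602ms @ 20/7 + 346.32ms (4/7)
7. 2077.922ms @ 24/7 + 173.16ms (2/7)
8. 2251.082ms @ 26/7 + 779.221ms (9/7)
9. 3030.303ms @ 5 + 606.061ms (1)
10. 3636.364ms @ 6 + 1212.121ms (2)
11. 4848.485ms @ 8 + 909.091ms (3/2)
12. 5757.576ms @ 19/2 + 909.091ms (3/2)
13. 6666.667ms @ 11 + 303.03ms (1/2)
14. 6969.697ms @ 23/2 + 303.03ms (1/2)
15. 7272.727ms @ 12 + 606.061ms (1)
16. 7878.788ms @ 13 + 1515.152ms (5/2)
17. 9393.939ms @ 31/2 + 303.03ms (1/2)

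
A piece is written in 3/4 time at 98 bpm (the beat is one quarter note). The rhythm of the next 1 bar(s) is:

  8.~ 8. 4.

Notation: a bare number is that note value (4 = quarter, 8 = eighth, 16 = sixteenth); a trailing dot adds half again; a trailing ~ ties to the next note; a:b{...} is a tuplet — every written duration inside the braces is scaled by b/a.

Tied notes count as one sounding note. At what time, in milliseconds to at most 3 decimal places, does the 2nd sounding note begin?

note 2 onset = 3/2b = 918.367ms

1. 0.0ms @ 0 + 918.367ms (3/2)
2. 918.367ms @ 3/2 + 918.367ms (3/2)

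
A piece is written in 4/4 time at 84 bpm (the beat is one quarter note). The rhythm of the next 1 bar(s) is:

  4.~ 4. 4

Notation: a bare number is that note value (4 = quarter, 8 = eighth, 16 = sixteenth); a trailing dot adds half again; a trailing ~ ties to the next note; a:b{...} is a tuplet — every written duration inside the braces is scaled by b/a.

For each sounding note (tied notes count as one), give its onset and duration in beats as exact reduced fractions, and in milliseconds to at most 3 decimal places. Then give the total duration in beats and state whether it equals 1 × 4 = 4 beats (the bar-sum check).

1) 0.0ms=0b +2142.857ms=3b
2) 2142.857ms=3b +714.286ms=1b
Σ=4b of 4 (84bpm 4/4) — PASS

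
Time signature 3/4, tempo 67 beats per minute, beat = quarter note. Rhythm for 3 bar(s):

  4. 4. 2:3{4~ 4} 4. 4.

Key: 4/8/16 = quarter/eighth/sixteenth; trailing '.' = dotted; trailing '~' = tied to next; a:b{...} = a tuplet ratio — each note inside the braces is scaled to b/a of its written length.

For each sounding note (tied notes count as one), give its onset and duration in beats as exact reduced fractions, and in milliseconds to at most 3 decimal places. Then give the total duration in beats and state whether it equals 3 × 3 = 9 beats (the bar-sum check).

1) 0.0ms=0b +1343.284ms=3/2b
2) 1343.284ms=3/2b +1343.284ms=3/2b
3) 2686.567ms=3b +2686.567ms=3b
4) 5373.134ms=6b +1343.284ms=3/2b
5) 6716.418ms=15/2b +1343.284ms=3/2b
Σ=9b of 9 (67bpm 3/4) — PASS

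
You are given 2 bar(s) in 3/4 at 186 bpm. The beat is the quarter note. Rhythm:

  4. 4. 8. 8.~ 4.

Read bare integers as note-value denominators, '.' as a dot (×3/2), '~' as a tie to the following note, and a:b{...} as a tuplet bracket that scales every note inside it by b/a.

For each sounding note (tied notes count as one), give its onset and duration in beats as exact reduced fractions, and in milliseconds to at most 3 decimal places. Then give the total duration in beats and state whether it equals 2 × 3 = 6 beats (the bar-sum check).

1) 0.0ms=0b +483.871ms=3/2b
2) 483.871ms=3/2b +483.871ms=3/2b
3) 967.742ms=3b +241.935ms=3/4b
4) 1209.677ms=15/4b +725.806ms=9/4b
Σ=6b of 6 (186bpm 3/4) — PASS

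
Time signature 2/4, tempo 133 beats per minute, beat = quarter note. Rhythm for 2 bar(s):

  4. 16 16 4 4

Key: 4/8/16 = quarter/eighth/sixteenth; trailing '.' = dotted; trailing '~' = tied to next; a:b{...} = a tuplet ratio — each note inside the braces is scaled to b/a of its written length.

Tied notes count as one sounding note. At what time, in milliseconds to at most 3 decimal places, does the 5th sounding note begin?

1. 0.0ms @ 0 + 676.692ms (3/2)
2. 676.692ms @ 3/2 + 112.782ms (1/4)
3. 789.474ms @ 7/4 + 112.782ms (1/4)
4. 902.256ms @ 2 + 451.128ms (1)
5. 1353.383ms @ 3 + 451.128ms (1)

note 5 onset = 3b = 1353.383ms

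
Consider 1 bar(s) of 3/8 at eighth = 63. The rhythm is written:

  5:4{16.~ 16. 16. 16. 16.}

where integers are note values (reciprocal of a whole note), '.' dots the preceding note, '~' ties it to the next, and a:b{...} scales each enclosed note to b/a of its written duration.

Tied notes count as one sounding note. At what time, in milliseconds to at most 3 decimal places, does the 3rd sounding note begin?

1. 0.0ms @ 0 + 1142.857ms (6/5)
2. 1142.857ms @ 6/5 + 571.429ms (3/5)
3. 1714.286ms @ 9/5 + 571.429ms (3/5)
4. 2285.714ms @ 12/5 + 571.429ms (3/5)

note 3 onset = 9/5b = 1714.286ms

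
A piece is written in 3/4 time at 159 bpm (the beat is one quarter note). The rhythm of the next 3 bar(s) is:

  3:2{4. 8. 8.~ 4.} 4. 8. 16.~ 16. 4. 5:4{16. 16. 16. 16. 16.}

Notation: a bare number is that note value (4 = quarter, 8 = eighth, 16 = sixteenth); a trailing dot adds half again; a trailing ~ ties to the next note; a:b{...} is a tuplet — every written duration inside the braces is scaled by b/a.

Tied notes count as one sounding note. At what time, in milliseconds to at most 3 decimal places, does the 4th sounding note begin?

note 4 onset = 3b = 1132.075ms

1. 0.0ms @ 0 + 377.358ms (1)
2. 377.358ms @ 1 + 188.679ms (1/2)
3. 566.038ms @ 3/2 + 566.038ms (3/2)
4. 1132.075ms @ 3 + 566.038ms (3/2)
5. 1698.113ms @ 9/2 + 283.019ms (3/4)
6. 1981.132ms @ 21/4 + 283.019ms (3/4)
7. 2264.151ms @ 6 + 566.038ms (3/2)
8. 2830.189ms @ 15/2 + 113.208ms (3/10)
9. 2943.396ms @ 39/5 + 113.208ms (3/10)
10. 3056.604ms @ 81/10 + 113.208ms (3/10)
11. 3169.811ms @ 42/5 + 113.208ms (3/10)
12. 3283.019ms @ 87/10 + 113.208ms (3/10)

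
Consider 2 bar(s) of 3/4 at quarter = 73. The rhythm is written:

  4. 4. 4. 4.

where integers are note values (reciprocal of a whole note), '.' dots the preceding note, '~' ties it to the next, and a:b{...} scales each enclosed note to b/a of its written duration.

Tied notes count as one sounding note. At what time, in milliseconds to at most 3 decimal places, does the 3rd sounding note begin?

note 3 onset = 3b = 2465.753ms

1. 0.0ms @ 0 + 1232.877ms (3/2)
2. 1232.877ms @ 3/2 + 1232.877ms (3/2)
3. 2465.753ms @ 3 + 1232.877ms (3/2)
4. 3698.63ms @ 9/2 + 1232.877ms (3/2)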